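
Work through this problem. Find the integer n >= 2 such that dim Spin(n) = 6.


dim Spin(n) = dim so(n) = n(n-1)/2.
Solve n(n-1)/2 = 6, i.e. n^2 - n - 12 = 0.
Discriminant = 1 + 8*6 = 49
n = (1 + sqrt(49))/2 = (1 + 7)/2 = 4


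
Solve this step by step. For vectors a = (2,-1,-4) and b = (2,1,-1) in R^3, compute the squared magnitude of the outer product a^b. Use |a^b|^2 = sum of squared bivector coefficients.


a wedge b = (a1*b2 - a2*b1)*e12 + (a1*b3 - a3*b1)*e13 + (a2*b3 - a3*b2)*e23
e12 coeff: 2*1 - (-1)*2 = 2 - (-2) = 4
e13 coeff: 2*(-1) - (-4)*2 = -2 - (-8) = 6
e23 coeff: (-1)*(-1) - (-4)*1 = 1 - (-4) = 5
|a wedge b|^2 = 4^2 + 6^2 + 5^2
= 16 + 36 + 25
= 77


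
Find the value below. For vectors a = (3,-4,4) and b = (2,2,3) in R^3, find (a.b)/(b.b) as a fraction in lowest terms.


Projection coefficient = (a . b) / (b . b)
a . b = 3*2 + (-4)*2 + 4*3
= 6 + (-8) + 12 = 10
b . b = 2^2 + 2^2 + 3^2
= 4 + 4 + 9 = 17
Coefficient = 10/17
In lowest terms: 10/17


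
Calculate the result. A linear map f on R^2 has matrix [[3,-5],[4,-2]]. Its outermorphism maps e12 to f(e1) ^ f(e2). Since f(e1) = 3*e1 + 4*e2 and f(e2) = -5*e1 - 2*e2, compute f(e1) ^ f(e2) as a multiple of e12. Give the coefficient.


The outermorphism of a linear map f sends e1^e2 to f(e1)^f(e2).
f(e1) = 3*e1 + 4*e2
f(e2) = -5*e1 - 2*e2
f(e1) ^ f(e2) = (3*e1 + 4*e2) ^ (-5*e1 - 2*e2)
= 3*(-2)*e12 + 4*(-5)*e21
= (-6 - (-20))*e12
= 14*e12
Coefficient = 14


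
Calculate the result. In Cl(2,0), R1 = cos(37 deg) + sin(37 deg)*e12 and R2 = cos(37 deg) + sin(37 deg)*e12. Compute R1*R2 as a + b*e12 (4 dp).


Same-plane rotors commute and their half-angles add:
R1*R2 = cos(a1 + a2) + sin(a1 + a2)*e12.
a1 + a2 = 37 + 37 = 74 deg
cos(74 deg) = 0.2756
sin(74 deg) = 0.9613
R1*R2 = 0.2756 + 0.9613*e12


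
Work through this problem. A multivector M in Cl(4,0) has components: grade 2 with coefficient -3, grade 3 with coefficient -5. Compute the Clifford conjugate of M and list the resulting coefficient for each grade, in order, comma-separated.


Clifford conjugate sign for grade k: (-1)^(k(k+1)/2)
Grade 2: (-1)^(2*3/2) = (-1)^3 = -1, coeff -3 -> 3
Grade 3: (-1)^(3*4/2) = (-1)^6 = 1, coeff -5 -> -5
Conjugated coefficients: 3, -5


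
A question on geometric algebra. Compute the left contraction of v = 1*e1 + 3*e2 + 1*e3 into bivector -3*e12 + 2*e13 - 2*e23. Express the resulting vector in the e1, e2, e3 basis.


Left contraction v _| B = <vB>_1 (grade-1 part of the geometric product vB).
Using e1_|e12 = e2, e2_|e12 = -e1, e1_|e13 = e3, e3_|e13 = -e1, e2_|e23 = e3, e3_|e23 = -e2:
e1 coeff: -v2*b12 - v3*b13 = -(3)*(-3) - (1)*(2) = 7
e2 coeff: v1*b12 - v3*b23 = (1)*(-3) - (1)*(-2) = -1
e3 coeff: v1*b13 + v2*b23 = (1)*(2) + (3)*(-2) = -4
v _| B = 7*e1 - 1*e2 - 4*e3


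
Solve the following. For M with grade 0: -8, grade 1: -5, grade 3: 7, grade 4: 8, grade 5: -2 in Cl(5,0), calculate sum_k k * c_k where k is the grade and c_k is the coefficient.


Grade-weighted sum = sum of grade_k * coefficient_k
0*(-8) = 0
1*(-5) = -5
3*7 = 21
4*8 = 32
5*(-2) = -10
Total = 0 + (-5) + 21 + 32 + (-10) = 38


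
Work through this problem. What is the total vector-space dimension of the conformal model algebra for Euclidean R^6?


The conformal model of R^6 uses Cl(7,1): the 6 Euclidean generators plus two extra orthogonal generators e+ (e+^2 = +1) and e- (e-^2 = -1), from which the null vectors e0, einf are built.
Number of generators m = 6 + 2 = 8.
dim Cl(p,q) = 2^m = 2^8 = 256


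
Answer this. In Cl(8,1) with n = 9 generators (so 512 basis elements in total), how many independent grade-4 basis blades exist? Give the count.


Number of grade-k basis blades in Cl(p,q) with n = p + q is C(n, k).
n = 8 + 1 = 9
C(9, 4) = 9! / (4! * 5!)
= 362880 / (24 * 120)
= 126


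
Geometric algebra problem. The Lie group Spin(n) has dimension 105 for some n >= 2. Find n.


dim Spin(n) = dim so(n) = n(n-1)/2.
Solve n(n-1)/2 = 105, i.e. n^2 - n - 210 = 0.
Discriminant = 1 + 8*105 = 841
n = (1 + sqrt(841))/2 = (1 + 29)/2 = 15


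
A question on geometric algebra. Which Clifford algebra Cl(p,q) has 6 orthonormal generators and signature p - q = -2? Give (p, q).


We need p + q = 6 and p - q = -2.
Adding: 2p = 6 + (-2) = 4, so p = 2.
Then q = 6 - 2 = 4.
(p, q) = (2, 4)


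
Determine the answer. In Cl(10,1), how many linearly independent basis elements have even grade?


Even subalgebra dimension = 2^(n-1)
n = 10 + 1 = 11
2^(11 - 1) = 2^10 = 1024
Verification: sum of C(11,k) for even k = 1 + 55 + 330 + 462 + 165 + 11 = 1024
Result = 1024


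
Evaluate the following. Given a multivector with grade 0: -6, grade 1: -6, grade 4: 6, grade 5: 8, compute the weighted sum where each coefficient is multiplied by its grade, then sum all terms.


Grade-weighted sum = sum of grade_k * coefficient_k
0*(-6) = 0
1*(-6) = -6
4*6 = 24
5*8 = 40
Total = 0 + (-6) + 24 + 40 = 58


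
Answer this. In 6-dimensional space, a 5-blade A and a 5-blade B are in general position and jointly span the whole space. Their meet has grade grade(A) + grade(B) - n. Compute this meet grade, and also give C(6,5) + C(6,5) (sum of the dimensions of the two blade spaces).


Meet grade = grade(A) + grade(B) - n
= 5 + 5 - 6 = 4
C(6,5) = 6
C(6,5) = 6
dim_A + dim_B = 6 + 6 = 12


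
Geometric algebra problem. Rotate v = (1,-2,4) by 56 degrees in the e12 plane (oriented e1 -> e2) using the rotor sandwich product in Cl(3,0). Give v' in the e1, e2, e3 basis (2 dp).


Rotor R = cos(28deg) - sin(28deg)*e12
Rotation angle theta = 2 * 28 = 56 degrees in the e12 plane (e1 -> e2).
The component perpendicular to the plane (e3) is invariant: v'_3 = v3 = 4.00
cos(56deg) = 0.5592, sin(56deg) = 0.8290
v'_1 = v1*cos(theta) - v2*sin(theta) = 1*0.5592 - (-2)*0.8290 = 2.22
v'_2 = v1*sin(theta) + v2*cos(theta) = 1*0.8290 + (-2)*0.5592 = -0.29
v' = 2.22*e1 - 0.29*e2 + 4.00*e3


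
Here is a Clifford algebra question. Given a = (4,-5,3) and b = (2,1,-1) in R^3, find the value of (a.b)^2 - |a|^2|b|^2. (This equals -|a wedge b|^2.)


a . b = 4*2 + (-5)*1 + 3*(-1)
= 8 + (-5) + (-3) = 0
|a|^2 = 4^2 + (-5)^2 + 3^2 = 50
|b|^2 = 2^2 + 1^2 + (-1)^2 = 6
(a.b)^2 = 0^2 = 0
|a|^2 * |b|^2 = 50 * 6 = 300
Result = 0 - 300 = -300


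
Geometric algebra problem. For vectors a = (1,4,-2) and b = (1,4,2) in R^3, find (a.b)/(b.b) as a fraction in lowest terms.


Projection coefficient = (a . b) / (b . b)
a . b = 1*1 + 4*4 + (-2)*2
= 1 + 16 + (-4) = 13
b . b = 1^2 + 4^2 + 2^2
= 1 + 16 + 4 = 21
Coefficient = 13/21
In lowest terms: 13/21


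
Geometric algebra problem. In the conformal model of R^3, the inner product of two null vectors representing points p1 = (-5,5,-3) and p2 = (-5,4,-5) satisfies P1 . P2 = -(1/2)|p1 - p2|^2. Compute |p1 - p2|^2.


p1 - p2 = (0, 1, 2)
|p1 - p2|^2 = 0^2 + 1^2 + 2^2
= 0 + 1 + 4
= 5


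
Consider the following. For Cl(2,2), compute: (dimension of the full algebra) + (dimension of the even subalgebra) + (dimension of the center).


n = 2 + 2 = 4
Total dim = 2^4 = 16
Even subalgebra dim = 2^3 = 8
n is even, so center dim = 1
Sum = 16 + 8 + 1 = 25


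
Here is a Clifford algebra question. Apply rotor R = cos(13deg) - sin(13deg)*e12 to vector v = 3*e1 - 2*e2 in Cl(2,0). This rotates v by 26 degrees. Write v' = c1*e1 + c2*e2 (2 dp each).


Rotor R = cos(13deg) - sin(13deg)*e12
Rotation angle theta = 2 * 13 = 26 degrees
v' = R*v*~R rotates v by theta.
cos(26deg) = 0.8988, sin(26deg) = 0.4384
v'_1 = 3*cos(26deg) - (-2)*sin(26deg)
= 3*0.8988 - (-2)*0.4384
= 3.57
v'_2 = 3*sin(26deg) + (-2)*cos(26deg)
= 3*0.4384 + (-2)*0.8988
= -0.48
v' = 3.57*e1 - 0.48*e2


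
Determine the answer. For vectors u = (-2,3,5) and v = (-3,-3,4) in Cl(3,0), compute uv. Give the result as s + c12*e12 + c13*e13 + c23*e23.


In Cl(3,0): e_i^2 = 1, e_ie_j = -e_je_i for i != j.
Scalar part = u . v = (-2)*(-3) + 3*(-3) + 5*4
= 6 + (-9) + 20 = 17
e12 coeff = (-2)*(-3) - 3*(-3) = 6 - (-9) = 15
e13 coeff = (-2)*4 - 5*(-3) = -8 - (-15) = 7
e23 coeff = 3*4 - 5*(-3) = 12 - (-15) = 27
uv = 17 + 15*e12 + 7*e13 + 27*e23


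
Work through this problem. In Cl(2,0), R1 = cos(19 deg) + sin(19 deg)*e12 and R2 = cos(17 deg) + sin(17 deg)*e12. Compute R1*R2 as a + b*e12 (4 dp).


Same-plane rotors commute and their half-angles add:
R1*R2 = cos(a1 + a2) + sin(a1 + a2)*e12.
a1 + a2 = 19 + 17 = 36 deg
cos(36 deg) = 0.8090
sin(36 deg) = 0.5878
R1*R2 = 0.8090 + 0.5878*e12


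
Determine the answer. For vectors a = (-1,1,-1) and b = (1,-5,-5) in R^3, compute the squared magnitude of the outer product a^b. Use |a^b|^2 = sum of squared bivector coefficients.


a wedge b = (a1*b2 - a2*b1)*e12 + (a1*b3 - a3*b1)*e13 + (a2*b3 - a3*b2)*e23
e12 coeff: (-1)*(-5) - 1*1 = 5 - 1 = 4
e13 coeff: (-1)*(-5) - (-1)*1 = 5 - (-1) = 6
e23 coeff: 1*(-5) - (-1)*(-5) = -5 - 5 = -10
|a wedge b|^2 = 4^2 + 6^2 + (-10)^2
= 16 + 36 + 100
= 152


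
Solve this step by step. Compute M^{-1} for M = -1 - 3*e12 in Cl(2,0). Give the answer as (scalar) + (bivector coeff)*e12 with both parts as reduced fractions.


M = -1 - 3*e12, where e12^2 = -1.
Since M commutes with its reverse ~M = a - b*e12, M * ~M = a^2 - b^2*e12^2 = a^2 + b^2.
So M^{-1} = ~M / (a^2 + b^2) = (a - b*e12)/(a^2 + b^2).
a^2 + b^2 = 1 + 9 = 10
Scalar part = -1/10 = -1/10
Bivector coeff = 3/10 = 3/10
M^{-1} = -1/10 + 3/10*e12


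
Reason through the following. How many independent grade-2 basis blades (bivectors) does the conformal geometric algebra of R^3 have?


The conformal model of R^3 uses Cl(4,1) with m = 3 + 2 = 5 generators.
Number of grade-2 blades = C(m, 2) = C(5, 2)
= 5*4/2 = 10


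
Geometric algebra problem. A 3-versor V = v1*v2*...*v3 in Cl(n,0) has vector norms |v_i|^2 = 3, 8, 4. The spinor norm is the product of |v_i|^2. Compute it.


Spinor norm N(V) = |v1|^2 * |v2|^2 * ... * |v3|^2
= 3 * 8 * 4
Running product: 3, 24, 96
N(V) = 96


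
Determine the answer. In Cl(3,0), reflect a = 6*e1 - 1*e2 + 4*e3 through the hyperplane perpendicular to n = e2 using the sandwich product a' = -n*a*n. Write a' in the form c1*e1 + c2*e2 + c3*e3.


Reflection formula: a' = -n*a*n, with n = e2 (unit vector, n^2 = 1).
For reflection through hyperplane perp to e2:
The component along e2 flips sign, others stay.
a = (6, -1, 4)
a' = (6, 1, 4)
a' = 6*e1 + 1*e2 + 4*e3


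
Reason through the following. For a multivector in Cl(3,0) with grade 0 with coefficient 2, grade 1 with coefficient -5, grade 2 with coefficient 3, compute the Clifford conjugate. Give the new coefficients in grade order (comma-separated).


Clifford conjugate sign for grade k: (-1)^(k(k+1)/2)
Grade 0: (-1)^(0*1/2) = (-1)^0 = 1, coeff 2 -> 2
Grade 1: (-1)^(1*2/2) = (-1)^1 = -1, coeff -5 -> 5
Grade 2: (-1)^(2*3/2) = (-1)^3 = -1, coeff 3 -> -3
Conjugated coefficients: 2, 5, -3


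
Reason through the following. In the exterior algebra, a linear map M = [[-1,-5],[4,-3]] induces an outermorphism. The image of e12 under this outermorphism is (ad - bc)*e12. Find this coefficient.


The outermorphism of a linear map f sends e1^e2 to f(e1)^f(e2).
f(e1) = -1*e1 + 4*e2
f(e2) = -5*e1 - 3*e2
f(e1) ^ f(e2) = (-1*e1 + 4*e2) ^ (-5*e1 - 3*e2)
= (-1)*(-3)*e12 + 4*(-5)*e21
= (3 - (-20))*e12
= 23*e12
Coefficient = 23


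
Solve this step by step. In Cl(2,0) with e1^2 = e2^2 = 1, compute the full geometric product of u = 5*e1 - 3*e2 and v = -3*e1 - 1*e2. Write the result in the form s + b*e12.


Expand: (5*e1 - 3*e2)(-3*e1 - 1*e2)
= 5*(-3)*e1e1 + 5*(-1)*e1e2 + (-3)*(-3)*e2e1 + (-3)*(-1)*e2e2
Using e1^2 = e2^2 = 1, e2e1 = -e1e2:
Scalar part s = 5*(-3) + (-3)*(-1) = -15 + 3 = -12
Bivector part b = 5*(-1) - (-3)*(-3) = -5 - 9 = -14
uv = -12 - 14*e12


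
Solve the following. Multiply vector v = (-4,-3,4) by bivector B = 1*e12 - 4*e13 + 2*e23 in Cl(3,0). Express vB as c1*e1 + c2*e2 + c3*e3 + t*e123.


vB has grade-1 (vector) and grade-3 (trivector) parts: vB = (v _| B) + (v ^ B).
Vector part <vB>_1:
  e1: -v2*b12 - v3*b13 = -(-3)*(1) - (4)*(-4) = 19
  e2: v1*b12 - v3*b23 = (-4)*(1) - (4)*(2) = -12
  e3: v1*b13 + v2*b23 = (-4)*(-4) + (-3)*(2) = 10
Trivector part <vB>_3:
  e123: v1*b23 - v2*b13 + v3*b12 = (-4)*(2) - (-3)*(-4) + (4)*(1) = -16
vB = 19*e1 - 12*e2 + 10*e3 - 16*e123


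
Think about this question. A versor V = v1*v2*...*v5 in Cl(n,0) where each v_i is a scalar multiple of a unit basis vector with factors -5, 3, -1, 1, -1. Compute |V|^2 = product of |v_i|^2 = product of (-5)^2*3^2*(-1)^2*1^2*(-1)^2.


Each vector v_i has |v_i|^2 = s_i^2
Squared scales: (-5)^2 = 25, 3^2 = 9, (-1)^2 = 1, 1^2 = 1, (-1)^2 = 1
|V|^2 = 25 * 9 * 1 * 1 * 1
= 225


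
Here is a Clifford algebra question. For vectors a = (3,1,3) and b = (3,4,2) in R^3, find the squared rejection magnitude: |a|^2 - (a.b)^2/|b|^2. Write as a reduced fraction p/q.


|a|^2 = 3^2 + 1^2 + 3^2 = 19
|b|^2 = 3^2 + 4^2 + 2^2 = 29
a . b = 3*3 + 1*4 + 3*2 = 19
(a.b)^2 = 19^2 = 361
|rej|^2 = 19 - 361/29
= (551 - 361)/29
= 190/29
In lowest terms: 190/29


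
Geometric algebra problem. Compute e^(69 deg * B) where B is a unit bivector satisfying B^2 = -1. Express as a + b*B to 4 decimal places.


For a unit bivector B with B^2 = -1, the exponential series gives
e^(theta*B) = cos(theta) + sin(theta)*B (the GA analogue of Euler's formula).
theta = 69 degrees = 1.204277 rad
cos(69 deg) = 0.3584
sin(69 deg) = 0.9336
exp(theta*B) = 0.3584 + 0.9336*B


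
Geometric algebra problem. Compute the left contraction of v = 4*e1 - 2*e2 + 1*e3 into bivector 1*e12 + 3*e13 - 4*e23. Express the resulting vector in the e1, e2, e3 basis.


Left contraction v _| B = <vB>_1 (grade-1 part of the geometric product vB).
Using e1_|e12 = e2, e2_|e12 = -e1, e1_|e13 = e3, e3_|e13 = -e1, e2_|e23 = e3, e3_|e23 = -e2:
e1 coeff: -v2*b12 - v3*b13 = -(-2)*(1) - (1)*(3) = -1
e2 coeff: v1*b12 - v3*b23 = (4)*(1) - (1)*(-4) = 8
e3 coeff: v1*b13 + v2*b23 = (4)*(3) + (-2)*(-4) = 20
v _| B = -1*e1 + 8*e2 + 20*e3


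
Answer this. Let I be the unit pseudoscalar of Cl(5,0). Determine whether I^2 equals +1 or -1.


The pseudoscalar I = e1...e_n (product of all n generators) of Cl(p,q) satisfies I^2 = (-1)^(q + n(n-1)/2).
p = 5, q = 0, n = p + q = 5
n(n-1)/2 = 5 * 4 / 2 = 10
Exponent = q + n(n-1)/2 = 0 + 10 = 10
I^2 = (-1)^10 = +1


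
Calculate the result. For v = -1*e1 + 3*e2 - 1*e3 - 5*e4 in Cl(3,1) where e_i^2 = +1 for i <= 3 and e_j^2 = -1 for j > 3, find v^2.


v^2 = sum of c_i^2 * e_i^2
Positive signature terms (e_i^2 = +1): (-1)^2 + 3^2 + (-1)^2 = 11
Negative signature terms (e_j^2 = -1): (-5)^2 = 25
v^2 = 11 - 25 = -14


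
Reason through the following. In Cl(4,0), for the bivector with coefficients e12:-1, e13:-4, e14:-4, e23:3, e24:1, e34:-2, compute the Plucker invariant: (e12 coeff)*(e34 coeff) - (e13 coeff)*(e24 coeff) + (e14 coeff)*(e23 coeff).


Plucker relation: af - be + cd
a*f = (-1)*(-2) = 2
b*e = (-4)*1 = -4
c*d = (-4)*3 = -12
af - be + cd = 2 - (-4) + (-12)
= -6


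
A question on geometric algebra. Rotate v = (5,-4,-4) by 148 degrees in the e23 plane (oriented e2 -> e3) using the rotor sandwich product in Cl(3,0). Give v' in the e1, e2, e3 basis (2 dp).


Rotor R = cos(74deg) - sin(74deg)*e23
Rotation angle theta = 2 * 74 = 148 degrees in the e23 plane (e2 -> e3).
The component perpendicular to the plane (e1) is invariant: v'_1 = v1 = 5.00
cos(148deg) = -0.8480, sin(148deg) = 0.5299
v'_2 = v2*cos(theta) - v3*sin(theta) = -4*(-0.8480) - (-4)*0.5299 = 5.51
v'_3 = v2*sin(theta) + v3*cos(theta) = -4*0.5299 + (-4)*(-0.8480) = 1.27
v' = 5.00*e1 + 5.51*e2 + 1.27*e3


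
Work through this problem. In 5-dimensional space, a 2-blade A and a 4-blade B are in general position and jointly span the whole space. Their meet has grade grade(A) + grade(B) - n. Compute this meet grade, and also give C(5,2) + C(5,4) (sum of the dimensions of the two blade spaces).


Meet grade = grade(A) + grade(B) - n
= 2 + 4 - 5 = 1
C(5,2) = 10
C(5,4) = 5
dim_A + dim_B = 10 + 5 = 15


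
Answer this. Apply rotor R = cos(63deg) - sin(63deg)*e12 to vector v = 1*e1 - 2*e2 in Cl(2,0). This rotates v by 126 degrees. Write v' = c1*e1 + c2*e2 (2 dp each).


Rotor R = cos(63deg) - sin(63deg)*e12
Rotation angle theta = 2 * 63 = 126 degrees
v' = R*v*~R rotates v by theta.
cos(126deg) = -0.5878, sin(126deg) = 0.8090
v'_1 = 1*cos(126deg) - (-2)*sin(126deg)
= 1*(-0.5878) - (-2)*0.8090
= 1.03
v'_2 = 1*sin(126deg) + (-2)*cos(126deg)
= 1*0.8090 + (-2)*(-0.5878)
= 1.98
v' = 1.03*e1 + 1.98*e2


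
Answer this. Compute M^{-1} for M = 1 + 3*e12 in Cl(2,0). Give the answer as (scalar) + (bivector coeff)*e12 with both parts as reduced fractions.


M = 1 + 3*e12, where e12^2 = -1.
Since M commutes with its reverse ~M = a - b*e12, M * ~M = a^2 - b^2*e12^2 = a^2 + b^2.
So M^{-1} = ~M / (a^2 + b^2) = (a - b*e12)/(a^2 + b^2).
a^2 + b^2 = 1 + 9 = 10
Scalar part = 1/10 = 1/10
Bivector coeff = -3/10 = -3/10
M^{-1} = 1/10 - 3/10*e12


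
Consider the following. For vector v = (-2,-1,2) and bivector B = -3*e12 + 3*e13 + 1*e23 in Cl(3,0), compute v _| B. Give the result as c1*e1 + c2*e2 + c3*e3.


Left contraction v _| B = <vB>_1 (grade-1 part of the geometric product vB).
Using e1_|e12 = e2, e2_|e12 = -e1, e1_|e13 = e3, e3_|e13 = -e1, e2_|e23 = e3, e3_|e23 = -e2:
e1 coeff: -v2*b12 - v3*b13 = -(-1)*(-3) - (2)*(3) = -9
e2 coeff: v1*b12 - v3*b23 = (-2)*(-3) - (2)*(1) = 4
e3 coeff: v1*b13 + v2*b23 = (-2)*(3) + (-1)*(1) = -7
v _| B = -9*e1 + 4*e2 - 7*e3


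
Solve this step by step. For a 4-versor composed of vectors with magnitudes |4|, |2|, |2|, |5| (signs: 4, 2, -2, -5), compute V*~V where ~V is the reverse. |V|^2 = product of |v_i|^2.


Each vector v_i has |v_i|^2 = s_i^2
Squared scales: 4^2 = 16, 2^2 = 4, (-2)^2 = 4, (-5)^2 = 25
|V|^2 = 16 * 4 * 4 * 25
= 6400


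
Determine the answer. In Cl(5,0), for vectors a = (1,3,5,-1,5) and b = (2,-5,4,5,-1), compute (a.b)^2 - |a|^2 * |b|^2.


a . b = 1*2 + 3*(-5) + 5*4 + (-1)*5 + 5*(-1)
= 2 + (-15) + 20 + (-5) + (-5) = -3
|a|^2 = 1^2 + 3^2 + 5^2 + (-1)^2 + 5^2 = 61
|b|^2 = 2^2 + (-5)^2 + 4^2 + 5^2 + (-1)^2 = 71
(a.b)^2 = (-3)^2 = 9
|a|^2 * |b|^2 = 61 * 71 = 4331
Result = 9 - 4331 = -4322


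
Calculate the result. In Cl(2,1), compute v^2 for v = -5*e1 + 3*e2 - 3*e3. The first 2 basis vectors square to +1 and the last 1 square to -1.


v^2 = sum of c_i^2 * e_i^2
Positive signature terms (e_i^2 = +1): (-5)^2 + 3^2 = 34
Negative signature terms (e_j^2 = -1): (-3)^2 = 9
v^2 = 34 - 9 = 25


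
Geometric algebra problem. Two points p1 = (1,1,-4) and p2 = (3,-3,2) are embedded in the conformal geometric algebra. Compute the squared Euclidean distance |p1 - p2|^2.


p1 - p2 = (-2, 4, -6)
|p1 - p2|^2 = (-2)^2 + 4^2 + (-6)^2
= 4 + 16 + 36
= 56


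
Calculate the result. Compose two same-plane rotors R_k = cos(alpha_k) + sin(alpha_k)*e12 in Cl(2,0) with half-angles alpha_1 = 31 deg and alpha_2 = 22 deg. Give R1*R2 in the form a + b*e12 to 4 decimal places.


Same-plane rotors commute and their half-angles add:
R1*R2 = cos(a1 + a2) + sin(a1 + a2)*e12.
a1 + a2 = 31 + 22 = 53 deg
cos(53 deg) = 0.6018
sin(53 deg) = 0.7986
R1*R2 = 0.6018 + 0.7986*e12


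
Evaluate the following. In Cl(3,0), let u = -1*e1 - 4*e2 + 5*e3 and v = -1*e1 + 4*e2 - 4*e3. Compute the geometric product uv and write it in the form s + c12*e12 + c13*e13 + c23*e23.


In Cl(3,0): e_i^2 = 1, e_ie_j = -e_je_i for i != j.
Scalar part = u . v = (-1)*(-1) + (-4)*4 + 5*(-4)
= 1 + (-16) + (-20) = -35
e12 coeff = (-1)*4 - (-4)*(-1) = -4 - 4 = -8
e13 coeff = (-1)*(-4) - 5*(-1) = 4 - (-5) = 9
e23 coeff = (-4)*(-4) - 5*4 = 16 - 20 = -4
uv = -35 - 8*e12 + 9*e13 - 4*e23


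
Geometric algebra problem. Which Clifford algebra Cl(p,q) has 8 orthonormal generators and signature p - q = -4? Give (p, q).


We need p + q = 8 and p - q = -4.
Adding: 2p = 8 + (-4) = 4, so p = 2.
Then q = 8 - 2 = 6.
(p, q) = (2, 6)


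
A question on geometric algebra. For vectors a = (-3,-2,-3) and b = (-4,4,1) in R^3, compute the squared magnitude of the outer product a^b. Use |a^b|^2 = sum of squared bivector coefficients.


a wedge b = (a1*b2 - a2*b1)*e12 + (a1*b3 - a3*b1)*e13 + (a2*b3 - a3*b2)*e23
e12 coeff: (-3)*4 - (-2)*(-4) = -12 - 8 = -20
e13 coeff: (-3)*1 - (-3)*(-4) = -3 - 12 = -15
e23 coeff: (-2)*1 - (-3)*4 = -2 - (-12) = 10
|a wedge b|^2 = (-20)^2 + (-15)^2 + 10^2
= 400 + 225 + 100
= 725


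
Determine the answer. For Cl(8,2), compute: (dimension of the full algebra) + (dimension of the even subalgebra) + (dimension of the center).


n = 8 + 2 = 10
Total dim = 2^10 = 1024
Even subalgebra dim = 2^9 = 512
n is even, so center dim = 1
Sum = 1024 + 512 + 1 = 1537


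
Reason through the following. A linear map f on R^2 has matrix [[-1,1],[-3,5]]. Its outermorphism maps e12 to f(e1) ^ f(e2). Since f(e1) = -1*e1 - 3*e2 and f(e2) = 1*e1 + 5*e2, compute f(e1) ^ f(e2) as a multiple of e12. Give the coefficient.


The outermorphism of a linear map f sends e1^e2 to f(e1)^f(e2).
f(e1) = -1*e1 - 3*e2
f(e2) = 1*e1 + 5*e2
f(e1) ^ f(e2) = (-1*e1 - 3*e2) ^ (1*e1 + 5*e2)
= (-1)*5*e12 + (-3)*1*e21
= (-5 - (-3))*e12
= -2*e12
Coefficient = -2


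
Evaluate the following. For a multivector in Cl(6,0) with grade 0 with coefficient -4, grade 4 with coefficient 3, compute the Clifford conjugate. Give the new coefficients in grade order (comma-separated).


Clifford conjugate sign for grade k: (-1)^(k(k+1)/2)
Grade 0: (-1)^(0*1/2) = (-1)^0 = 1, coeff -4 -> -4
Grade 4: (-1)^(4*5/2) = (-1)^10 = 1, coeff 3 -> 3
Conjugated coefficients: -4, 3


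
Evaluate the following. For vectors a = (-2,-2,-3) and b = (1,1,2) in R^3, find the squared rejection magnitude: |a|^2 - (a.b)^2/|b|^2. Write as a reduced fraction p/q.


|a|^2 = (-2)^2 + (-2)^2 + (-3)^2 = 17
|b|^2 = 1^2 + 1^2 + 2^2 = 6
a . b = (-2)*1 + (-2)*1 + (-3)*2 = -10
(a.b)^2 = (-10)^2 = 100
|rej|^2 = 17 - 100/6
= (102 - 100)/6
= 2/6
In lowest terms: 1/3


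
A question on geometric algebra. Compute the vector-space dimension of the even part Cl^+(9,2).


Even subalgebra dimension = 2^(n-1)
n = 9 + 2 = 11
2^(11 - 1) = 2^10 = 1024
Verification: sum of C(11,k) for even k = 1 + 55 + 330 + 462 + 165 + 11 = 1024
Result = 1024


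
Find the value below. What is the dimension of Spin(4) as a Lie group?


Spin(n) double-covers SO(n); both have Lie algebra so(n) of dimension n(n-1)/2.
n = 4
n(n-1) = 4 * 3 = 12
dim Spin(4) = 12/2 = 6


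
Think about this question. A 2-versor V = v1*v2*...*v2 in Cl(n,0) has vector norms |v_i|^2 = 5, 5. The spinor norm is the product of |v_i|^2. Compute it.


Spinor norm N(V) = |v1|^2 * |v2|^2 * ... * |v2|^2
= 5 * 5
Running product: 5, 25
N(V) = 25


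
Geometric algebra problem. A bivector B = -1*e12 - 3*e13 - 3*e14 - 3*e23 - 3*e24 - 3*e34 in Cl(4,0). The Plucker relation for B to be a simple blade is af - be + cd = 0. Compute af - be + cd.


Plucker relation: af - be + cd
a*f = (-1)*(-3) = 3
b*e = (-3)*(-3) = 9
c*d = (-3)*(-3) = 9
af - be + cd = 3 - 9 + 9
= 3


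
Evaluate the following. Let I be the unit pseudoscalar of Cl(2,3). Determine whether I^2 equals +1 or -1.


The pseudoscalar I = e1...e_n (product of all n generators) of Cl(p,q) satisfies I^2 = (-1)^(q + n(n-1)/2).
p = 2, q = 3, n = p + q = 5
n(n-1)/2 = 5 * 4 / 2 = 10
Exponent = q + n(n-1)/2 = 3 + 10 = 13
I^2 = (-1)^13 = -1


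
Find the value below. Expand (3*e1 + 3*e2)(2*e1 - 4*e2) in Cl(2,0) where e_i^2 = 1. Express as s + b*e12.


Expand: (3*e1 + 3*e2)(2*e1 - 4*e2)
= 3*2*e1e1 + 3*(-4)*e1e2 + 3*2*e2e1 + 3*(-4)*e2e2
Using e1^2 = e2^2 = 1, e2e1 = -e1e2:
Scalar part s = 3*2 + 3*(-4) = 6 + (-12) = -6
Bivector part b = 3*(-4) - 3*2 = -12 - 6 = -18
uv = -6 - 18*e12


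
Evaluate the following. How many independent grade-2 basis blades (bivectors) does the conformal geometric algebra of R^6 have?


The conformal model of R^6 uses Cl(7,1) with m = 6 + 2 = 8 generators.
Number of grade-2 blades = C(m, 2) = C(8, 2)
= 8*7/2 = 28


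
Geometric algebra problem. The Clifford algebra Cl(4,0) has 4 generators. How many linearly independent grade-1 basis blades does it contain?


Number of grade-k basis blades in Cl(p,q) with n = p + q is C(n, k).
n = 4 + 0 = 4
C(4, 1) = 4! / (1! * 3!)
= 24 / (1 * 6)
= 4


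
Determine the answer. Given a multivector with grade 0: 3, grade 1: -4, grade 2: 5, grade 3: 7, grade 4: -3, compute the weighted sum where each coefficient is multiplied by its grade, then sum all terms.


Grade-weighted sum = sum of grade_k * coefficient_k
0*3 = 0
1*(-4) = -4
2*5 = 10
3*7 = 21
4*(-3) = -12
Total = 0 + (-4) + 10 + 21 + (-12) = 15


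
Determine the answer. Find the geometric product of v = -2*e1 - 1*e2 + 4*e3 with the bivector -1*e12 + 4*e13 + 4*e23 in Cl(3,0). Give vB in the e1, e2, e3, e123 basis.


vB has grade-1 (vector) and grade-3 (trivector) parts: vB = (v _| B) + (v ^ B).
Vector part <vB>_1:
  e1: -v2*b12 - v3*b13 = -(-1)*(-1) - (4)*(4) = -17
  e2: v1*b12 - v3*b23 = (-2)*(-1) - (4)*(4) = -14
  e3: v1*b13 + v2*b23 = (-2)*(4) + (-1)*(4) = -12
Trivector part <vB>_3:
  e123: v1*b23 - v2*b13 + v3*b12 = (-2)*(4) - (-1)*(4) + (4)*(-1) = -8
vB = -17*e1 - 14*e2 - 12*e3 - 8*e123


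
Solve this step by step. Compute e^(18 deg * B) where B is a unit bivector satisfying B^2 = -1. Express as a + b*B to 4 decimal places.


For a unit bivector B with B^2 = -1, the exponential series gives
e^(theta*B) = cos(theta) + sin(theta)*B (the GA analogue of Euler's formula).
theta = 18 degrees = 0.314159 rad
cos(18 deg) = 0.9511
sin(18 deg) = 0.3090
exp(theta*B) = 0.9511 + 0.3090*B


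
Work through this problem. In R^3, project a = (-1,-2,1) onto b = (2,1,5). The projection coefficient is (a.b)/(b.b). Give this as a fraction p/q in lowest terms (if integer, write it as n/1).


Projection coefficient = (a . b) / (b . b)
a . b = (-1)*2 + (-2)*1 + 1*5
= -2 + (-2) + 5 = 1
b . b = 2^2 + 1^2 + 5^2
= 4 + 1 + 25 = 30
Coefficient = 1/30
In lowest terms: 1/30


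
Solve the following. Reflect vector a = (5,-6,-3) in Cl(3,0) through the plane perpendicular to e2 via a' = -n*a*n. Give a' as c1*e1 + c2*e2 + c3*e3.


Reflection formula: a' = -n*a*n, with n = e2 (unit vector, n^2 = 1).
For reflection through hyperplane perp to e2:
The component along e2 flips sign, others stay.
a = (5, -6, -3)
a' = (5, 6, -3)
a' = 5*e1 + 6*e2 - 3*e3


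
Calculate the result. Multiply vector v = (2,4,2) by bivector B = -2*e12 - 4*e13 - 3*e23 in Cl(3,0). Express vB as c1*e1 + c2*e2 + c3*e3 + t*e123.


vB has grade-1 (vector) and grade-3 (trivector) parts: vB = (v _| B) + (v ^ B).
Vector part <vB>_1:
  e1: -v2*b12 - v3*b13 = -(4)*(-2) - (2)*(-4) = 16
  e2: v1*b12 - v3*b23 = (2)*(-2) - (2)*(-3) = 2
  e3: v1*b13 + v2*b23 = (2)*(-4) + (4)*(-3) = -20
Trivector part <vB>_3:
  e123: v1*b23 - v2*b13 + v3*b12 = (2)*(-3) - (4)*(-4) + (2)*(-2) = 6
vB = 16*e1 + 2*e2 - 20*e3 + 6*e123


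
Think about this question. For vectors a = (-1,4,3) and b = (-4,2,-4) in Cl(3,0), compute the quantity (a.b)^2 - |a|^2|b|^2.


a . b = (-1)*(-4) + 4*2 + 3*(-4)
= 4 + 8 + (-12) = 0
|a|^2 = (-1)^2 + 4^2 + 3^2 = 26
|b|^2 = (-4)^2 + 2^2 + (-4)^2 = 36
(a.b)^2 = 0^2 = 0
|a|^2 * |b|^2 = 26 * 36 = 936
Result = 0 - 936 = -936


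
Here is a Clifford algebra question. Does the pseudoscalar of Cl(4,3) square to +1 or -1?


The pseudoscalar I = e1...e_n (product of all n generators) of Cl(p,q) satisfies I^2 = (-1)^(q + n(n-1)/2).
p = 4, q = 3, n = p + q = 7
n(n-1)/2 = 7 * 6 / 2 = 21
Exponent = q + n(n-1)/2 = 3 + 21 = 24
I^2 = (-1)^24 = +1


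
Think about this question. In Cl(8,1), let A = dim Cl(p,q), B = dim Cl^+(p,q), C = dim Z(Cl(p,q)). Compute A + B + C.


n = 8 + 1 = 9
Total dim = 2^9 = 512
Even subalgebra dim = 2^8 = 256
n is odd, so center dim = 2
Sum = 512 + 256 + 2 = 770


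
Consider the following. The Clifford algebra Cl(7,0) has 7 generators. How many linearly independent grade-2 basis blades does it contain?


Number of grade-k basis blades in Cl(p,q) with n = p + q is C(n, k).
n = 7 + 0 = 7
C(7, 2) = 7! / (2! * 5!)
= 5040 / (2 * 120)
= 21


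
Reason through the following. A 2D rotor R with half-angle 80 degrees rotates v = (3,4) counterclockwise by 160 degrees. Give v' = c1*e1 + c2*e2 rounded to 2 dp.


Rotor R = cos(80deg) - sin(80deg)*e12
Rotation angle theta = 2 * 80 = 160 degrees
v' = R*v*~R rotates v by theta.
cos(160deg) = -0.9397, sin(160deg) = 0.3420
v'_1 = 3*cos(160deg) - 4*sin(160deg)
= 3*(-0.9397) - 4*0.3420
= -4.19
v'_2 = 3*sin(160deg) + 4*cos(160deg)
= 3*0.3420 + 4*(-0.9397)
= -2.73
v' = -4.19*e1 - 2.73*e2


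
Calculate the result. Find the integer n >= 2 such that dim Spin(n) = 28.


dim Spin(n) = dim so(n) = n(n-1)/2.
Solve n(n-1)/2 = 28, i.e. n^2 - n - 56 = 0.
Discriminant = 1 + 8*28 = 225
n = (1 + sqrt(225))/2 = (1 + 15)/2 = 8


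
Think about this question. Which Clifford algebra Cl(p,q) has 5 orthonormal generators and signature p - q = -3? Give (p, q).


We need p + q = 5 and p - q = -3.
Adding: 2p = 5 + (-3) = 2, so p = 1.
Then q = 5 - 1 = 4.
(p, q) = (1, 4)


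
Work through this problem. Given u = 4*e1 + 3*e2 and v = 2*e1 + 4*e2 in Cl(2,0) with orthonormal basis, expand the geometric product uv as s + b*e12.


Expand: (4*e1 + 3*e2)(2*e1 + 4*e2)
= 4*2*e1e1 + 4*4*e1e2 + 3*2*e2e1 + 3*4*e2e2
Using e1^2 = e2^2 = 1, e2e1 = -e1e2:
Scalar part s = 4*2 + 3*4 = 8 + 12 = 20
Bivector part b = 4*4 - 3*2 = 16 - 6 = 10
uv = 20 + 10*e12


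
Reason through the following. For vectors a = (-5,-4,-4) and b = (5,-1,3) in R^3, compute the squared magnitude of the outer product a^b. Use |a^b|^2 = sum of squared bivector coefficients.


a wedge b = (a1*b2 - a2*b1)*e12 + (a1*b3 - a3*b1)*e13 + (a2*b3 - a3*b2)*e23
e12 coeff: (-5)*(-1) - (-4)*5 = 5 - (-20) = 25
e13 coeff: (-5)*3 - (-4)*5 = -15 - (-20) = 5
e23 coeff: (-4)*3 - (-4)*(-1) = -12 - 4 = -16
|a wedge b|^2 = 25^2 + 5^2 + (-16)^2
= 625 + 25 + 256
= 906


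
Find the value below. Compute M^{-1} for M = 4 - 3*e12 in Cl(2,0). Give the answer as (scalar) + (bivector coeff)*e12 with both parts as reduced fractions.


M = 4 - 3*e12, where e12^2 = -1.
Since M commutes with its reverse ~M = a - b*e12, M * ~M = a^2 - b^2*e12^2 = a^2 + b^2.
So M^{-1} = ~M / (a^2 + b^2) = (a - b*e12)/(a^2 + b^2).
a^2 + b^2 = 16 + 9 = 25
Scalar part = 4/25 = 4/25
Bivector coeff = 3/25 = 3/25
M^{-1} = 4/25 + 3/25*e12


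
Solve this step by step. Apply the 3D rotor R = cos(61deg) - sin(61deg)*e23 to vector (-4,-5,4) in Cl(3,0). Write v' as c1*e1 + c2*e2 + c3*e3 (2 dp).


Rotor R = cos(61deg) - sin(61deg)*e23
Rotation angle theta = 2 * 61 = 122 degrees in the e23 plane (e2 -> e3).
The component perpendicular to the plane (e1) is invariant: v'_1 = v1 = -4.00
cos(122deg) = -0.5299, sin(122deg) = 0.8480
v'_2 = v2*cos(theta) - v3*sin(theta) = -5*(-0.5299) - 4*0.8480 = -0.74
v'_3 = v2*sin(theta) + v3*cos(theta) = -5*0.8480 + 4*(-0.5299) = -6.36
v' = -4.00*e1 - 0.74*e2 - 6.36*e3


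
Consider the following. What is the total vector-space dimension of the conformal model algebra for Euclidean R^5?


The conformal model of R^5 uses Cl(6,1): the 5 Euclidean generators plus two extra orthogonal generators e+ (e+^2 = +1) and e- (e-^2 = -1), from which the null vectors e0, einf are built.
Number of generators m = 5 + 2 = 7.
dim Cl(p,q) = 2^m = 2^7 = 128


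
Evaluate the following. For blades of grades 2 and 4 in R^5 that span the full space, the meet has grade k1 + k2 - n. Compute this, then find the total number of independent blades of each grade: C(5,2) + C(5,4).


Meet grade = grade(A) + grade(B) - n
= 2 + 4 - 5 = 1
C(5,2) = 10
C(5,4) = 5
dim_A + dim_B = 10 + 5 = 15


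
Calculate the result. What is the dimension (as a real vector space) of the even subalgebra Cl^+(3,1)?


Even subalgebra dimension = 2^(n-1)
n = 3 + 1 = 4
2^(4 - 1) = 2^3 = 8
Verification: sum of C(4,k) for even k = 1 + 6 + 1 = 8
Result = 8


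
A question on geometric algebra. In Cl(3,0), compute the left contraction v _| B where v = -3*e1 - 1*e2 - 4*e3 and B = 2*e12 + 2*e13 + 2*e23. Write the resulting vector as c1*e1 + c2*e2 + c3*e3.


Left contraction v _| B = <vB>_1 (grade-1 part of the geometric product vB).
Using e1_|e12 = e2, e2_|e12 = -e1, e1_|e13 = e3, e3_|e13 = -e1, e2_|e23 = e3, e3_|e23 = -e2:
e1 coeff: -v2*b12 - v3*b13 = -(-1)*(2) - (-4)*(2) = 10
e2 coeff: v1*b12 - v3*b23 = (-3)*(2) - (-4)*(2) = 2
e3 coeff: v1*b13 + v2*b23 = (-3)*(2) + (-1)*(2) = -8
v _| B = 10*e1 + 2*e2 - 8*e3


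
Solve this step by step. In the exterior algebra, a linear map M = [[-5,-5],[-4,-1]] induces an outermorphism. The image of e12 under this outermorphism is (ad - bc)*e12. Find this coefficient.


The outermorphism of a linear map f sends e1^e2 to f(e1)^f(e2).
f(e1) = -5*e1 - 4*e2
f(e2) = -5*e1 - 1*e2
f(e1) ^ f(e2) = (-5*e1 - 4*e2) ^ (-5*e1 - 1*e2)
= (-5)*(-1)*e12 + (-4)*(-5)*e21
= (5 - 20)*e12
= -15*e12
Coefficient = -15


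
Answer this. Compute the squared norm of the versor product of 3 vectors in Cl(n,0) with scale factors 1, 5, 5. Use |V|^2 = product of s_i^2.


Each vector v_i has |v_i|^2 = s_i^2
Squared scales: 1^2 = 1, 5^2 = 25, 5^2 = 25
|V|^2 = 1 * 25 * 25
= 625


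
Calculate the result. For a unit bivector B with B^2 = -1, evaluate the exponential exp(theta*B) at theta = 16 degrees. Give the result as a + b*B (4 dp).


For a unit bivector B with B^2 = -1, the exponential series gives
e^(theta*B) = cos(theta) + sin(theta)*B (the GA analogue of Euler's formula).
theta = 16 degrees = 0.279253 rad
cos(16 deg) = 0.9613
sin(16 deg) = 0.2756
exp(theta*B) = 0.9613 + 0.2756*B


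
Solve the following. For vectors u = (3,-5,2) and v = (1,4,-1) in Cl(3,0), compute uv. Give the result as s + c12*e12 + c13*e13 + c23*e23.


In Cl(3,0): e_i^2 = 1, e_ie_j = -e_je_i for i != j.
Scalar part = u . v = 3*1 + (-5)*4 + 2*(-1)
= 3 + (-20) + (-2) = -19
e12 coeff = 3*4 - (-5)*1 = 12 - (-5) = 17
e13 coeff = 3*(-1) - 2*1 = -3 - 2 = -5
e23 coeff = (-5)*(-1) - 2*4 = 5 - 8 = -3
uv = -19 + 17*e12 - 5*e13 - 3*e23


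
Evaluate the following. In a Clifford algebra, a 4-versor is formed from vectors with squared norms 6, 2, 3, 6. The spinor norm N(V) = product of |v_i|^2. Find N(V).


Spinor norm N(V) = |v1|^2 * |v2|^2 * ... * |v4|^2
= 6 * 2 * 3 * 6
Running product: 6, 12, 36, 216
N(V) = 216


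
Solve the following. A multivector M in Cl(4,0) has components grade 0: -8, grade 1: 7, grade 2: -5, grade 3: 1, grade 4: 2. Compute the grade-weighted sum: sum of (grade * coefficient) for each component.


Grade-weighted sum = sum of grade_k * coefficient_k
0*(-8) = 0
1*7 = 7
2*(-5) = -10
3*1 = 3
4*2 = 8
Total = 0 + 7 + (-10) + 3 + 8 = 8


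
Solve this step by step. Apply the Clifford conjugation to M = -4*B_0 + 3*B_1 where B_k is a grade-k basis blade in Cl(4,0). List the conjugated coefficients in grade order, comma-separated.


Clifford conjugate sign for grade k: (-1)^(k(k+1)/2)
Grade 0: (-1)^(0*1/2) = (-1)^0 = 1, coeff -4 -> -4
Grade 1: (-1)^(1*2/2) = (-1)^1 = -1, coeff 3 -> -3
Conjugated coefficients: -4, -3


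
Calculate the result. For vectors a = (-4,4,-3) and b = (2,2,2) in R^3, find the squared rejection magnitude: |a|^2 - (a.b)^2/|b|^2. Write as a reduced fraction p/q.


|a|^2 = (-4)^2 + 4^2 + (-3)^2 = 41
|b|^2 = 2^2 + 2^2 + 2^2 = 12
a . b = (-4)*2 + 4*2 + (-3)*2 = -6
(a.b)^2 = (-6)^2 = 36
|rej|^2 = 41 - 36/12
= (492 - 36)/12
= 456/12
In lowest terms: 38/1


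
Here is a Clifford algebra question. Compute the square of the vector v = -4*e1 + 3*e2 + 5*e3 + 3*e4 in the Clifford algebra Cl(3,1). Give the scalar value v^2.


v^2 = sum of c_i^2 * e_i^2
Positive signature terms (e_i^2 = +1): (-4)^2 + 3^2 + 5^2 = 50
Negative signature terms (e_j^2 = -1): 3^2 = 9
v^2 = 50 - 9 = 41


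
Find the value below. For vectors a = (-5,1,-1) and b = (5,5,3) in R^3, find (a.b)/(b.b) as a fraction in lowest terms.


Projection coefficient = (a . b) / (b . b)
a . b = (-5)*5 + 1*5 + (-1)*3
= -25 + 5 + (-3) = -23
b . b = 5^2 + 5^2 + 3^2
= 25 + 25 + 9 = 59
Coefficient = -23/59
In lowest terms: -23/59


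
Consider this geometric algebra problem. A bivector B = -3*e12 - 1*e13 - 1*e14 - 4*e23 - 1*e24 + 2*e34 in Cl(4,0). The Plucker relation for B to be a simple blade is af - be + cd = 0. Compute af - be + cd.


Plucker relation: af - be + cd
a*f = (-3)*2 = -6
b*e = (-1)*(-1) = 1
c*d = (-1)*(-4) = 4
af - be + cd = -6 - 1 + 4
= -3


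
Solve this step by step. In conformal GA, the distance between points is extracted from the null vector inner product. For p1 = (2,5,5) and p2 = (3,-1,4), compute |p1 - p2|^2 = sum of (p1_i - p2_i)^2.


p1 - p2 = (-1, 6, 1)
|p1 - p2|^2 = (-1)^2 + 6^2 + 1^2
= 1 + 36 + 1
= 38


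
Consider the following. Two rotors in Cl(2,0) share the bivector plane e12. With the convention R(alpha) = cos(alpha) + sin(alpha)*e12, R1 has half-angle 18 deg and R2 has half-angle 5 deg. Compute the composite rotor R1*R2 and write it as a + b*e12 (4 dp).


Same-plane rotors commute and their half-angles add:
R1*R2 = cos(a1 + a2) + sin(a1 + a2)*e12.
a1 + a2 = 18 + 5 = 23 deg
cos(23 deg) = 0.9205
sin(23 deg) = 0.3907
R1*R2 = 0.9205 + 0.3907*e12


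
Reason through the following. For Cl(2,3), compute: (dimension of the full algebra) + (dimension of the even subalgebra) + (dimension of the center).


n = 2 + 3 = 5
Total dim = 2^5 = 32
Even subalgebra dim = 2^4 = 16
n is odd, so center dim = 2
Sum = 32 + 16 + 2 = 50


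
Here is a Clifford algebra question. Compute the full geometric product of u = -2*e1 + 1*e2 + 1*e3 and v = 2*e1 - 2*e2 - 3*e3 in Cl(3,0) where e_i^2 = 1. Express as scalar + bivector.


In Cl(3,0): e_i^2 = 1, e_ie_j = -e_je_i for i != j.
Scalar part = u . v = (-2)*2 + 1*(-2) + 1*(-3)
= -4 + (-2) + (-3) = -9
e12 coeff = (-2)*(-2) - 1*2 = 4 - 2 = 2
e13 coeff = (-2)*(-3) - 1*2 = 6 - 2 = 4
e23 coeff = 1*(-3) - 1*(-2) = -3 - (-2) = -1
uv = -9 + 2*e12 + 4*e13 - 1*e23


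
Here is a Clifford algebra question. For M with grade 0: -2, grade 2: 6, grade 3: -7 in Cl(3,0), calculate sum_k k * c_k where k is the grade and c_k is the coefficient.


Grade-weighted sum = sum of grade_k * coefficient_k
0*(-2) = 0
2*6 = 12
3*(-7) = -21
Total = 0 + 12 + (-21) = -9


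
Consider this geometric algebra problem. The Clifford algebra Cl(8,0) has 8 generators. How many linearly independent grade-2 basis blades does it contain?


Number of grade-k basis blades in Cl(p,q) with n = p + q is C(n, k).
n = 8 + 0 = 8
C(8, 2) = 8! / (2! * 6!)
= 40320 / (2 * 720)
= 28


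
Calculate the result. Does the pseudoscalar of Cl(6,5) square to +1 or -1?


The pseudoscalar I = e1...e_n (product of all n generators) of Cl(p,q) satisfies I^2 = (-1)^(q + n(n-1)/2).
p = 6, q = 5, n = p + q = 11
n(n-1)/2 = 11 * 10 / 2 = 55
Exponent = q + n(n-1)/2 = 5 + 55 = 60
I^2 = (-1)^60 = +1


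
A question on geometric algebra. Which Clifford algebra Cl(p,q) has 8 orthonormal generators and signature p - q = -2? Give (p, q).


We need p + q = 8 and p - q = -2.
Adding: 2p = 8 + (-2) = 6, so p = 3.
Then q = 8 - 3 = 5.
(p, q) = (3, 5)


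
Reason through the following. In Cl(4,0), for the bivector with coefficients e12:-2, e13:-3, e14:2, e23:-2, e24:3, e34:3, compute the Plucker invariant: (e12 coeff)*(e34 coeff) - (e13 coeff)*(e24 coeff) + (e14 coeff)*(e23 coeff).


Plucker relation: af - be + cd
a*f = (-2)*3 = -6
b*e = (-3)*3 = -9
c*d = 2*(-2) = -4
af - be + cd = -6 - (-9) + (-4)
= -1


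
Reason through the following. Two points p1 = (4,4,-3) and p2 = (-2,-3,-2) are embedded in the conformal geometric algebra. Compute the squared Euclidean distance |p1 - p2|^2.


p1 - p2 = (6, 7, -1)
|p1 - p2|^2 = 6^2 + 7^2 + (-1)^2
= 36 + 49 + 1
= 86


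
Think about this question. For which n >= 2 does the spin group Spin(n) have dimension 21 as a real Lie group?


dim Spin(n) = dim so(n) = n(n-1)/2.
Solve n(n-1)/2 = 21, i.e. n^2 - n - 42 = 0.
Discriminant = 1 + 8*21 = 169
n = (1 + sqrt(169))/2 = (1 + 13)/2 = 7


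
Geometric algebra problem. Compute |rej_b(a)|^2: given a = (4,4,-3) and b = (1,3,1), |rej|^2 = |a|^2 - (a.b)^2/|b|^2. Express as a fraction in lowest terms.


|a|^2 = 4^2 + 4^2 + (-3)^2 = 41
|b|^2 = 1^2 + 3^2 + 1^2 = 11
a . b = 4*1 + 4*3 + (-3)*1 = 13
(a.b)^2 = 13^2 = 169
|rej|^2 = 41 - 169/11
= (451 - 169)/11
= 282/11
In lowest terms: 282/11
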